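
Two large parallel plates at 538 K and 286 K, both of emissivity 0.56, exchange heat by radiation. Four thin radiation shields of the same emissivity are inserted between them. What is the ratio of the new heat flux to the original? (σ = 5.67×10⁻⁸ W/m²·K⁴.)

With N identical shields there are N+1 = 5 gaps in series, each with the same radiative resistance, so the flux falls to 1/(N+1) of its unshielded value.

ratio ≈ 0.200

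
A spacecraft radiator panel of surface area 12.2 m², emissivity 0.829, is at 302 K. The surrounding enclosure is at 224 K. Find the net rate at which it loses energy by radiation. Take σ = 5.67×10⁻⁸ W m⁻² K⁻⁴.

Q = εσA(T⁴ − T_s⁴). T⁴ − T_s⁴ = (302)⁴ − (224)⁴ = 8.32×10^9 − 2.52×10^9 = 5.80×10^9 K⁴.
Q = 0.829 × 5.67×10⁻⁸ × 12.2 × 5.80×10^9 = 3330 W.

Q ≈ 3330 W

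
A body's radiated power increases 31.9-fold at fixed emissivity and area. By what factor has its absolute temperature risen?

P ∝ T⁴ ⇒ T ∝ P^(1/4), so T scales by (31.9)^(1/4) = 2.38.

factor ≈ 2.38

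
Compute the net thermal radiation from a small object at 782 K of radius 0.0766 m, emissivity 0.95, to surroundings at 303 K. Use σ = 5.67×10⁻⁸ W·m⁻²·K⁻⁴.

Q ≈ 1450 W

A = 4πr² = 4π × (0.0766)² = 0.0737 m².
Q = εσA(T⁴ − T_s⁴). T⁴ − T_s⁴ = (782)⁴ − (303)⁴ = 3.74×10^11 − 8.43×10^9 = 3.66×10^11 K⁴.
Q = 0.95 × 5.67×10⁻⁸ × 0.0737 × 3.66×10^11 = 1450 W.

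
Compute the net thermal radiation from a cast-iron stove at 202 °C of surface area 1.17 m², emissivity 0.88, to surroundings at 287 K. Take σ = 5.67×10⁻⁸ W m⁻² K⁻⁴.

Convert: 202 °C = 475 K.
Q = εσA(T⁴ − T_s⁴). T⁴ − T_s⁴ = (475)⁴ − (287)⁴ = 5.09×10^10 − 6.78×10^9 = 4.41×10^10 K⁴.
Q = 0.88 × 5.67×10⁻⁸ × 1.17 × 4.41×10^10 = 2580 W.

Q ≈ 2580 W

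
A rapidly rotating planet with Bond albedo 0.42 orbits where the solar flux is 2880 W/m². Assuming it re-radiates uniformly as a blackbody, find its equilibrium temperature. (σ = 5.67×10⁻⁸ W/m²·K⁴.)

Power absorbed = (1−a)S·πR²; power emitted = 4πR²σT⁴. Equating and cancelling πR²:
T = ((1−a)S / 4σ)^(1/4) = (1670 / (4 × 5.67×10⁻⁸))^(1/4) = (7.37×10^9)^(1/4).
T = 293 K.

T ≈ 293 K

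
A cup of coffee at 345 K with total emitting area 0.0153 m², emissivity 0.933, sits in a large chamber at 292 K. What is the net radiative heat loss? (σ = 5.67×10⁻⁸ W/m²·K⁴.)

Q ≈ 5.58 W

Q = εσA(T⁴ − T_s⁴). T⁴ − T_s⁴ = (345)⁴ − (292)⁴ = 1.42×10^10 − 7.27×10^9 = 6.90×10^9 K⁴.
Q = 0.933 × 5.67×10⁻⁸ × 0.0153 × 6.90×10^9 = 5.58 W.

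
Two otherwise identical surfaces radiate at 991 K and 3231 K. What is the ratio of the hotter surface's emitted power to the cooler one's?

ratio ≈ 113

P ∝ T⁴, so the ratio is (3231/991)⁴ = (3.260)⁴ = 113.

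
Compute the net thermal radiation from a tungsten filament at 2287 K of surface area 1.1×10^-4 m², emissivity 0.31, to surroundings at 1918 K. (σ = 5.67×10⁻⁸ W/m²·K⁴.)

Q ≈ 26.7 W

Q = εσA(T⁴ − T_s⁴). T⁴ − T_s⁴ = (2287)⁴ − (1918)⁴ = 2.74×10^13 − 1.35×10^13 = 1.38×10^13 K⁴.
Q = 0.31 × 5.67×10⁻⁸ × 1.10×10^-4 × 1.38×10^13 = 26.7 W.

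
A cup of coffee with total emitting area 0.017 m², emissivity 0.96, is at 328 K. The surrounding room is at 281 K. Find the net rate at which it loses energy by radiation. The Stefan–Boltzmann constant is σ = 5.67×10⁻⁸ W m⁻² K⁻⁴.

Q = εσA(T⁴ − T_s⁴). T⁴ − T_s⁴ = (328)⁴ − (281)⁴ = 1.16×10^10 − 6.23×10^9 = 5.34×10^9 K⁴.
Q = 0.96 × 5.67×10⁻⁸ × 0.0170 × 5.34×10^9 = 4.94 W.

Q ≈ 4.94 W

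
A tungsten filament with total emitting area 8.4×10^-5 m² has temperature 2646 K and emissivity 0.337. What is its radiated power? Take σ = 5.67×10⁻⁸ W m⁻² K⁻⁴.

P ≈ 78.7 W

Stefan–Boltzmann: P = εσAT⁴ = 0.337 × 5.67×10⁻⁸ × 8.40×10^-5 × (2646)⁴ = 0.337 × 5.67×10⁻⁸ × 8.40×10^-5 × 4.90×10^13.
P = 78.7 W.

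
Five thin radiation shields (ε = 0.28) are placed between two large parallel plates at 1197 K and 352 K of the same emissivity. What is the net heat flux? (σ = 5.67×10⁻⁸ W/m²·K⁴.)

Each of the 6 gaps contributes resistance (2/ε − 1) = 2/0.28 − 1 = 6.143; total = 36.86.
q = σ(T₁⁴ − T₂⁴) / 36.86 = 5.67×10⁻⁸ × 2.04×10^12 / 36.86 = 3130 W/m².

q ≈ 3130 W/m²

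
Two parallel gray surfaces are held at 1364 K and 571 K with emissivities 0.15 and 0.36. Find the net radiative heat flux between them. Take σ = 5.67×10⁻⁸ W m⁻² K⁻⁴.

For two large parallel gray plates, q = σ(T₁⁴ − T₂⁴) / (1/ε₁ + 1/ε₂ − 1).
1/ε₁ + 1/ε₂ − 1 = 1/0.15 + 1/0.36 − 1 = 8.444.
T₁⁴ − T₂⁴ = 3.46×10^12 − 1.06×10^11 = 3.36×10^12 K⁴.
q = 5.67×10⁻⁸ × 3.36×10^12 / 8.444 = 22500 W/m².

q ≈ 22500 W/m²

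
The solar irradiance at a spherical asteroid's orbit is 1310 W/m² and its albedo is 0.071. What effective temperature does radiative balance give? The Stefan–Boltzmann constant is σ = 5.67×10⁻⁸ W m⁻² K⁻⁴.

T ≈ 271 K

Power absorbed = (1−a)S·πR²; power emitted = 4πR²σT⁴. Equating and cancelling πR²:
T = ((1−a)S / 4σ)^(1/4) = (1220 / (4 × 5.67×10⁻⁸))^(1/4) = (5.37×10^9)^(1/4).
T = 271 K.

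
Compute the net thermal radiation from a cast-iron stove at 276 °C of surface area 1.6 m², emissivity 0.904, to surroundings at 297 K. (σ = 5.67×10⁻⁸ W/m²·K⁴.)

Convert: 276 °C = 549 K.
Q = εσA(T⁴ − T_s⁴). T⁴ − T_s⁴ = (549)⁴ − (297)⁴ = 9.08×10^10 − 7.78×10^9 = 8.31×10^10 K⁴.
Q = 0.904 × 5.67×10⁻⁸ × 1.60 × 8.31×10^10 = 6810 W.

Q ≈ 6810 W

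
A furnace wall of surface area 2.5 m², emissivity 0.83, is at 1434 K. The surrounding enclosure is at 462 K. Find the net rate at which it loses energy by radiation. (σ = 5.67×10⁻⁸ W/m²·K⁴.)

Q = εσA(T⁴ − T_s⁴). T⁴ − T_s⁴ = (1434)⁴ − (462)⁴ = 4.23×10^12 − 4.56×10^10 = 4.18×10^12 K⁴.
Q = 0.83 × 5.67×10⁻⁸ × 2.50 × 4.18×10^12 = 4.92×10^5 W.

Q ≈ 4.92×10^5 W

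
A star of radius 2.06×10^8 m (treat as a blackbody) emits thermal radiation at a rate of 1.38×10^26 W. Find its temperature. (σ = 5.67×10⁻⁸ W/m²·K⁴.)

A = 4πr² = 4π × (2.06×10^8)² = 5.33×10^17 m².
From P = σAT⁴, T = (P / σA)^(1/4) = (1.38×10^26 / (5.67×10⁻⁸ × 5.33×10^17))^(1/4).
T = (4.56×10^15)^(1/4) = 8220 K.

T ≈ 8220 K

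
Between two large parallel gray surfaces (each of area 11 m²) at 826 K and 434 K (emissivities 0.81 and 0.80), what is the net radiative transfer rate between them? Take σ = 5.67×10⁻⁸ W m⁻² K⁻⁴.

For two large parallel gray plates, q = σ(T₁⁴ − T₂⁴) / (1/ε₁ + 1/ε₂ − 1).
1/ε₁ + 1/ε₂ − 1 = 1/0.81 + 1/0.80 − 1 = 1.485.
T₁⁴ − T₂⁴ = 4.66×10^11 − 3.55×10^10 = 4.30×10^11 K⁴.
q = 5.67×10⁻⁸ × 4.30×10^11 / 1.485 = 16400 W/m².
Q = q·A = 16400 × 11 = 1.81×10^5 W.

Q ≈ 1.81×10^5 W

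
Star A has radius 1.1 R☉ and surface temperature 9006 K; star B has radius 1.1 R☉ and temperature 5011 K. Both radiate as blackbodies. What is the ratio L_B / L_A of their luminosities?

L = 4πR²σT⁴ ∝ R²T⁴, so L_B/L_A = (1.1/1.1)² × (5011/9006)⁴ = 1.00 × 0.0958 = 0.0958.

L_B/L_A ≈ 0.0958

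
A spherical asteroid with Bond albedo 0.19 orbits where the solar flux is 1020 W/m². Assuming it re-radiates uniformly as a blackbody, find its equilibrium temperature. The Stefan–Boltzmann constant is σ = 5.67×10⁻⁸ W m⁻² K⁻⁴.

T ≈ 246 K

Power absorbed = (1−a)S·πR²; power emitted = 4πR²σT⁴. Equating and cancelling πR²:
T = ((1−a)S / 4σ)^(1/4) = (826 / (4 × 5.67×10⁻⁸))^(1/4) = (3.64×10^9)^(1/4).
T = 246 K.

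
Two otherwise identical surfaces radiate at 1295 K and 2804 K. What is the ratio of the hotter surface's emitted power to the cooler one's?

ratio ≈ 22.0

P ∝ T⁴, so the ratio is (2804/1295)⁴ = (2.165)⁴ = 22.0.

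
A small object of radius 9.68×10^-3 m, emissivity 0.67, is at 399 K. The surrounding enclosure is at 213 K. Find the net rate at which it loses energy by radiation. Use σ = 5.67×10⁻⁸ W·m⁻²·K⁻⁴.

Q ≈ 1.04 W

A = 4πr² = 4π × (9.68×10^-3)² = 1.18×10^-3 m².
Q = εσA(T⁴ − T_s⁴). T⁴ − T_s⁴ = (399)⁴ − (213)⁴ = 2.53×10^10 − 2.06×10^9 = 2.33×10^10 K⁴.
Q = 0.67 × 5.67×10⁻⁸ × 1.18×10^-3 × 2.33×10^10 = 1.04 W.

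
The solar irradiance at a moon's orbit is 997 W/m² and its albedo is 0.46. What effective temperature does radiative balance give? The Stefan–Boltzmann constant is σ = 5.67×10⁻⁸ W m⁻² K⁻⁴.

Power absorbed = (1−a)S·πR²; power emitted = 4πR²σT⁴. Equating and cancelling πR²:
T = ((1−a)S / 4σ)^(1/4) = (538 / (4 × 5.67×10⁻⁸))^(1/4) = (2.37×10^9)^(1/4).
T = 221 K.

T ≈ 221 K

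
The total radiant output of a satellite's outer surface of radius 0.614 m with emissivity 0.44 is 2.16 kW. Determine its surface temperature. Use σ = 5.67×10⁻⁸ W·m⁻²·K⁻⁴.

T ≈ 368 K

A = 4πr² = 4π × (0.614)² = 4.74 m².
From P = εσAT⁴, T = (P / εσA)^(1/4) = (2160 / (0.44 × 5.67×10⁻⁸ × 4.74))^(1/4).
T = (1.83×10^10)^(1/4) = 368 K.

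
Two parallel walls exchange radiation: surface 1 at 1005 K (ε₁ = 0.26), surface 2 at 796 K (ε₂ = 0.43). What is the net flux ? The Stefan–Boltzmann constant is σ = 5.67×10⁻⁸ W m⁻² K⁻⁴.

q ≈ 6780 W/m²

For two large parallel gray plates, q = σ(T₁⁴ − T₂⁴) / (1/ε₁ + 1/ε₂ − 1).
1/ε₁ + 1/ε₂ − 1 = 1/0.26 + 1/0.43 − 1 = 5.172.
T₁⁴ − T₂⁴ = 1.02×10^12 − 4.01×10^11 = 6.19×10^11 K⁴.
q = 5.67×10⁻⁸ × 6.19×10^11 / 5.172 = 6780 W/m².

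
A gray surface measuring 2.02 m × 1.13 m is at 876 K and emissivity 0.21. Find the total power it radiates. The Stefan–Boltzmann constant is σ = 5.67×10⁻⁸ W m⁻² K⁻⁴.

P ≈ 16000 W

A = 2.02 × 1.13 = 2.28 m².
P = εσAT⁴ = 0.21 × 5.67×10⁻⁸ × 2.28 × (876)⁴ = 0.21 × 5.67×10⁻⁸ × 2.28 × 5.89×10^11.
P = 16000 W.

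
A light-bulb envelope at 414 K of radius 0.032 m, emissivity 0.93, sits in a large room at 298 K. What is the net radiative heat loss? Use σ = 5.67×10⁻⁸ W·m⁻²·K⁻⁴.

Q ≈ 14.6 W

A = 4πr² = 4π × (0.032)² = 0.0129 m².
Q = εσA(T⁴ − T_s⁴). T⁴ − T_s⁴ = (414)⁴ − (298)⁴ = 2.94×10^10 − 7.89×10^9 = 2.15×10^10 K⁴.
Q = 0.93 × 5.67×10⁻⁸ × 0.0129 × 2.15×10^10 = 14.6 W.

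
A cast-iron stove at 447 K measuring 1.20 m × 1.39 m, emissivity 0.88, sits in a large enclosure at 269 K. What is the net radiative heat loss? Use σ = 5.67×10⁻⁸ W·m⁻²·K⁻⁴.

A = 1.20 × 1.39 = 1.67 m².
Q = εσA(T⁴ − T_s⁴). T⁴ − T_s⁴ = (447)⁴ − (269)⁴ = 3.99×10^10 − 5.24×10^9 = 3.47×10^10 K⁴.
Q = 0.88 × 5.67×10⁻⁸ × 1.67 × 3.47×10^10 = 2890 W.

Q ≈ 2890 W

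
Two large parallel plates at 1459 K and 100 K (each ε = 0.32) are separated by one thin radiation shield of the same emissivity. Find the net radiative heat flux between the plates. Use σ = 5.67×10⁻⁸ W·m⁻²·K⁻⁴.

q ≈ 24500 W/m²

Each of the 2 gaps contributes resistance (2/ε − 1) = 2/0.32 − 1 = 5.250; total = 10.50.
q = σ(T₁⁴ − T₂⁴) / 10.50 = 5.67×10⁻⁸ × 4.53×10^12 / 10.50 = 24500 W/m².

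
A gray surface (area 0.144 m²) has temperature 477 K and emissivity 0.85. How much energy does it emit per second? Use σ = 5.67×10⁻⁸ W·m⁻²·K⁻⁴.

P ≈ 359 W

P = εσAT⁴ = 0.85 × 5.67×10⁻⁸ × 0.144 × (477)⁴ = 0.85 × 5.67×10⁻⁸ × 0.144 × 5.18×10^10.
P = 359 W.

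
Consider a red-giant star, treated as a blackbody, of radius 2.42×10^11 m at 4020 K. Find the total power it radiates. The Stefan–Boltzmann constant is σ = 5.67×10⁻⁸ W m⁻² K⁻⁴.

A = 4πr² = 4π × (2.42×10^11)² = 7.36×10^23 m².
P = σAT⁴ = 5.67×10⁻⁸ × 7.36×10^23 × (4020)⁴ = 5.67×10⁻⁸ × 7.36×10^23 × 2.61×10^14.
P = 1.09×10^31 W.

P ≈ 1.09×10^31 W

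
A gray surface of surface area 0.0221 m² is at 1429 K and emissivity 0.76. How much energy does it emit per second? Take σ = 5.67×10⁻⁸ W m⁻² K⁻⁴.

P ≈ 3970 W

P = εσAT⁴ = 0.76 × 5.67×10⁻⁸ × 0.0221 × (1429)⁴ = 0.76 × 5.67×10⁻⁸ × 0.0221 × 4.17×10^12.
P = 3970 W.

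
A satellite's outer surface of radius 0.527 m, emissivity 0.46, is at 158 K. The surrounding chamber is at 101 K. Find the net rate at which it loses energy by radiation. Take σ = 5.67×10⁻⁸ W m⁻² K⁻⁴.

A = 4πr² = 4π × (0.527)² = 3.49 m².
Q = εσA(T⁴ − T_s⁴). T⁴ − T_s⁴ = (158)⁴ − (101)⁴ = 6.23×10^8 − 1.04×10^8 = 5.19×10^8 K⁴.
Q = 0.46 × 5.67×10⁻⁸ × 3.49 × 5.19×10^8 = 47.3 W.

Q ≈ 47.3 W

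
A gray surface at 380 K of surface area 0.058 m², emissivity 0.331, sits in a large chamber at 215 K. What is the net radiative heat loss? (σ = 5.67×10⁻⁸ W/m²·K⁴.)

Q ≈ 20.4 W

Q = εσA(T⁴ − T_s⁴). T⁴ − T_s⁴ = (380)⁴ − (215)⁴ = 2.09×10^10 − 2.14×10^9 = 1.87×10^10 K⁴.
Q = 0.331 × 5.67×10⁻⁸ × 0.0580 × 1.87×10^10 = 20.4 W.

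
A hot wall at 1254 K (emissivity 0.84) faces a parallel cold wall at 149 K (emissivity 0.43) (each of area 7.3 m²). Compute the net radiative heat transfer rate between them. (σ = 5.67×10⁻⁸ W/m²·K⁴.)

Q ≈ 4.07×10^5 W

For two large parallel gray plates, q = σ(T₁⁴ − T₂⁴) / (1/ε₁ + 1/ε₂ − 1).
1/ε₁ + 1/ε₂ − 1 = 1/0.84 + 1/0.43 − 1 = 2.516.
T₁⁴ − T₂⁴ = 2.47×10^12 − 4.93×10^8 = 2.47×10^12 K⁴.
q = 5.67×10⁻⁸ × 2.47×10^12 / 2.516 = 55700 W/m².
Q = q·A = 55700 × 7.3 = 4.07×10^5 W.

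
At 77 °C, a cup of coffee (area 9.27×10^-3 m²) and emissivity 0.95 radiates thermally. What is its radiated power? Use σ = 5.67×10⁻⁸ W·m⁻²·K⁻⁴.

P ≈ 7.49 W

77 °C = 350 K.
P = εσAT⁴ = 0.95 × 5.67×10⁻⁸ × 9.27×10^-3 × (350)⁴ = 0.95 × 5.67×10⁻⁸ × 9.27×10^-3 × 1.50×10^10.
P = 7.49 W.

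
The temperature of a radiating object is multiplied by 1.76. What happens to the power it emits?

factor ≈ 9.60

P ∝ T⁴, so the power scales as (1.76)⁴ = 9.60.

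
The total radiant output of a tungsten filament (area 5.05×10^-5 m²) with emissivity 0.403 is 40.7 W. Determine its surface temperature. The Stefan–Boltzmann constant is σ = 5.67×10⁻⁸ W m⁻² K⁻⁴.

T ≈ 2440 K

From P = εσAT⁴, T = (P / εσA)^(1/4) = (40.7 / (0.403 × 5.67×10⁻⁸ × 5.05×10^-5))^(1/4).
T = (3.53×10^13)^(1/4) = 2440 K.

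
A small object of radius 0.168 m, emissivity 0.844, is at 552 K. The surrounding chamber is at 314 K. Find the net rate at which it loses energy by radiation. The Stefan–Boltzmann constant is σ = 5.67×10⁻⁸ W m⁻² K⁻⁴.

A = 4πr² = 4π × (0.168)² = 0.355 m².
Q = εσA(T⁴ − T_s⁴). T⁴ − T_s⁴ = (552)⁴ − (314)⁴ = 9.28×10^10 − 9.72×10^9 = 8.31×10^10 K⁴.
Q = 0.844 × 5.67×10⁻⁸ × 0.355 × 8.31×10^10 = 1410 W.

Q ≈ 1410 W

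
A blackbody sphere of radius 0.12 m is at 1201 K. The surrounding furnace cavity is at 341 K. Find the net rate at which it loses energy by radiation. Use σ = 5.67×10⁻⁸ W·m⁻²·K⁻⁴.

Q ≈ 21200 W

A = 4πr² = 4π × (0.12)² = 0.181 m².
Q = σA(T⁴ − T_s⁴). T⁴ − T_s⁴ = (1201)⁴ − (341)⁴ = 2.08×10^12 − 1.35×10^10 = 2.07×10^12 K⁴.
Q = 5.67×10⁻⁸ × 0.181 × 2.07×10^12 = 21200 W.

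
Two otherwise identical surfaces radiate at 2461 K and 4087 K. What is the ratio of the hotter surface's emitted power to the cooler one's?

P ∝ T⁴, so the ratio is (4087/2461)⁴ = (1.661)⁴ = 7.61.

ratio ≈ 7.61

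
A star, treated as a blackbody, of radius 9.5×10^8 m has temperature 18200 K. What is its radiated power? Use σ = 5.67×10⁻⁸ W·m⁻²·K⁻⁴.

A = 4πr² = 4π × (9.5×10^8)² = 1.13×10^19 m².
P = σAT⁴ = 5.67×10⁻⁸ × 1.13×10^19 × (18200)⁴ = 5.67×10⁻⁸ × 1.13×10^19 × 1.10×10^17.
P = 7.06×10^28 W.

P ≈ 7.06×10^28 W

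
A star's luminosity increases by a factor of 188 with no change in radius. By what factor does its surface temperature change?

P ∝ T⁴ ⇒ T ∝ P^(1/4), so T scales by (188)^(1/4) = 3.70.

factor ≈ 3.70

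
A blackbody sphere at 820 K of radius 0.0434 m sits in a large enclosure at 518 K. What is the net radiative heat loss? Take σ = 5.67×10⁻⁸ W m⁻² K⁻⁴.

A = 4πr² = 4π × (0.0434)² = 0.0237 m².
Q = σA(T⁴ − T_s⁴). T⁴ − T_s⁴ = (820)⁴ − (518)⁴ = 4.52×10^11 − 7.20×10^10 = 3.80×10^11 K⁴.
Q = 5.67×10⁻⁸ × 0.0237 × 3.80×10^11 = 510 W.

Q ≈ 510 W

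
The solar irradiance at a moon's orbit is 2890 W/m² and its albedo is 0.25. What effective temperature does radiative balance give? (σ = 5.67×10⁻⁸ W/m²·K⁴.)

T ≈ 313 K

Power absorbed = (1−a)S·πR²; power emitted = 4πR²σT⁴. Equating and cancelling πR²:
T = ((1−a)S / 4σ)^(1/4) = (2170 / (4 × 5.67×10⁻⁸))^(1/4) = (9.56×10^9)^(1/4).
T = 313 K.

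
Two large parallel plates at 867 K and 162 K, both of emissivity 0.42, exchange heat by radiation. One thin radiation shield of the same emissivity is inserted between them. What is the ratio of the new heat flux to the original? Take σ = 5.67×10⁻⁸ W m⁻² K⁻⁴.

ratio ≈ 0.500

With N identical shields there are N+1 = 2 gaps in series, each with the same radiative resistance, so the flux falls to 1/(N+1) of its unshielded value.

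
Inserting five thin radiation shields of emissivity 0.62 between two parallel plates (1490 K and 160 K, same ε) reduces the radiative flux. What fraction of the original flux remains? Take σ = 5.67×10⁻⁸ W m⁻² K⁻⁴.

ratio ≈ 0.167

With N identical shields there are N+1 = 6 gaps in series, each with the same radiative resistance, so the flux falls to 1/(N+1) of its unshielded value.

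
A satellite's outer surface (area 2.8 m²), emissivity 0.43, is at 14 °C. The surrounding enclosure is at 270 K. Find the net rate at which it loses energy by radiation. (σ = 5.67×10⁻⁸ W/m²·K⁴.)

Q ≈ 100 W

Convert: 14 °C = 287 K.
Q = εσA(T⁴ − T_s⁴). T⁴ − T_s⁴ = (287)⁴ − (270)⁴ = 6.78×10^9 − 5.31×10^9 = 1.47×10^9 K⁴.
Q = 0.43 × 5.67×10⁻⁸ × 2.80 × 1.47×10^9 = 100 W.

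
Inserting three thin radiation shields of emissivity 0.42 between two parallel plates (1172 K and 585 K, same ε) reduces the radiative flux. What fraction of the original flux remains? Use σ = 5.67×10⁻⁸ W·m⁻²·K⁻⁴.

ratio ≈ 0.250

With N identical shields there are N+1 = 4 gaps in series, each with the same radiative resistance, so the flux falls to 1/(N+1) of its unshielded value.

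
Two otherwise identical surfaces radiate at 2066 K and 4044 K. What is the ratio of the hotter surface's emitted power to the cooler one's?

P ∝ T⁴, so the ratio is (4044/2066)⁴ = (1.957)⁴ = 14.7.

ratio ≈ 14.7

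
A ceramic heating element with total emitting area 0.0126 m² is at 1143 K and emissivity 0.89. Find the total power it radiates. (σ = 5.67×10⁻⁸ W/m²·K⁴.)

P ≈ 1090 W

P = εσAT⁴ = 0.89 × 5.67×10⁻⁸ × 0.0126 × (1143)⁴ = 0.89 × 5.67×10⁻⁸ × 0.0126 × 1.71×10^12.
P = 1090 W.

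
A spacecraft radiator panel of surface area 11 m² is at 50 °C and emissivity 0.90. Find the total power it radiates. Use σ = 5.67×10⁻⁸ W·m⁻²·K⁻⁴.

P ≈ 6110 W

50 °C = 323 K.
Stefan–Boltzmann: P = εσAT⁴ = 0.90 × 5.67×10⁻⁸ × 11.0 × (323)⁴ = 0.90 × 5.67×10⁻⁸ × 11.0 × 1.09×10^10.
P = 6110 W.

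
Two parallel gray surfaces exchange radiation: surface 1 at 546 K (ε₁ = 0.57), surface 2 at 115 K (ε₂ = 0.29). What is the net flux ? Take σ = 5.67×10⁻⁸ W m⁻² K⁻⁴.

q ≈ 1200 W/m²

For two large parallel gray plates, q = σ(T₁⁴ − T₂⁴) / (1/ε₁ + 1/ε₂ − 1).
1/ε₁ + 1/ε₂ − 1 = 1/0.57 + 1/0.29 − 1 = 4.203.
T₁⁴ − T₂⁴ = 8.89×10^10 − 1.75×10^8 = 8.87×10^10 K⁴.
q = 5.67×10⁻⁸ × 8.87×10^10 / 4.203 = 1200 W/m².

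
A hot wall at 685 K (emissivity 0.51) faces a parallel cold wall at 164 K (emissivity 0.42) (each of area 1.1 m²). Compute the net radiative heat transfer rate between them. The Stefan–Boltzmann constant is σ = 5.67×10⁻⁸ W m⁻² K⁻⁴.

Q ≈ 4100 W

For two large parallel gray plates, q = σ(T₁⁴ − T₂⁴) / (1/ε₁ + 1/ε₂ − 1).
1/ε₁ + 1/ε₂ − 1 = 1/0.51 + 1/0.42 − 1 = 3.342.
T₁⁴ − T₂⁴ = 2.20×10^11 − 7.23×10^8 = 2.19×10^11 K⁴.
q = 5.67×10⁻⁸ × 2.19×10^11 / 3.342 = 3720 W/m².
Q = q·A = 3720 × 1.1 = 4100 W.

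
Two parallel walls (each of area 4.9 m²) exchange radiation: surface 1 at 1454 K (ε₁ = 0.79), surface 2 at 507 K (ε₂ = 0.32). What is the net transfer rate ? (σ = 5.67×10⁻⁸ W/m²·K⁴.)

Q ≈ 3.61×10^5 W

For two large parallel gray plates, q = σ(T₁⁴ − T₂⁴) / (1/ε₁ + 1/ε₂ − 1).
1/ε₁ + 1/ε₂ − 1 = 1/0.79 + 1/0.32 − 1 = 3.391.
T₁⁴ − T₂⁴ = 4.47×10^12 − 6.61×10^10 = 4.40×10^12 K⁴.
q = 5.67×10⁻⁸ × 4.40×10^12 / 3.391 = 73600 W/m².
Q = q·A = 73600 × 4.9 = 3.61×10^5 W.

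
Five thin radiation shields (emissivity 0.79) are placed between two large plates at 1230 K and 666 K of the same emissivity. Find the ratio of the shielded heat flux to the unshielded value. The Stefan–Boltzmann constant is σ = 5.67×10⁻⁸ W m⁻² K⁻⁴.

ratio ≈ 0.167

With N identical shields there are N+1 = 6 gaps in series, each with the same radiative resistance, so the flux falls to 1/(N+1) of its unshielded value.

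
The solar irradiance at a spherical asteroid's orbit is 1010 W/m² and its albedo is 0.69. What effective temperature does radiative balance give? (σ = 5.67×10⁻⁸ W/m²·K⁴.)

T ≈ 193 K

Power absorbed = (1−a)S·πR²; power emitted = 4πR²σT⁴. Equating and cancelling πR²:
T = ((1−a)S / 4σ)^(1/4) = (313 / (4 × 5.67×10⁻⁸))^(1/4) = (1.38×10^9)^(1/4).
T = 193 K.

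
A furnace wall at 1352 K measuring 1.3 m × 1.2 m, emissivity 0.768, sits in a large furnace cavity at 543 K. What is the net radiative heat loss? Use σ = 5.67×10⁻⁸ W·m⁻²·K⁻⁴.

Q ≈ 2.21×10^5 W

A = 1.3 × 1.2 = 1.56 m².
Q = εσA(T⁴ − T_s⁴). T⁴ − T_s⁴ = (1352)⁴ − (543)⁴ = 3.34×10^12 − 8.69×10^10 = 3.25×10^12 K⁴.
Q = 0.768 × 5.67×10⁻⁸ × 1.56 × 3.25×10^12 = 2.21×10^5 W.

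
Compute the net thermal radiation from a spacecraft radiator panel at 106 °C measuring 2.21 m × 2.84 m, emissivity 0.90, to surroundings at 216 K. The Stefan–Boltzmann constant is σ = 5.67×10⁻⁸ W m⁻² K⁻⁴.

A = 2.21 × 2.84 = 6.28 m².
Convert: 106 °C = 379 K.
Q = εσA(T⁴ − T_s⁴). T⁴ − T_s⁴ = (379)⁴ − (216)⁴ = 2.06×10^10 − 2.18×10^9 = 1.85×10^10 K⁴.
Q = 0.90 × 5.67×10⁻⁸ × 6.28 × 1.85×10^10 = 5910 W.

Q ≈ 5910 W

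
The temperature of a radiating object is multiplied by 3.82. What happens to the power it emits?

factor ≈ 213

P ∝ T⁴, so the power scales as (3.82)⁴ = 213.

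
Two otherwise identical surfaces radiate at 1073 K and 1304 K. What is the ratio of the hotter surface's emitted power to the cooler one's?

P ∝ T⁴, so the ratio is (1304/1073)⁴ = (1.215)⁴ = 2.18.

ratio ≈ 2.18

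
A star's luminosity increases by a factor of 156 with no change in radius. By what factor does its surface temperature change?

P ∝ T⁴ ⇒ T ∝ P^(1/4), so T scales by (156)^(1/4) = 3.53.

factor ≈ 3.53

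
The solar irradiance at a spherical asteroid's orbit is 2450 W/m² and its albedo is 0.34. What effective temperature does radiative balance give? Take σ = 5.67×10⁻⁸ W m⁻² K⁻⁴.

T ≈ 291 K

Power absorbed = (1−a)S·πR²; power emitted = 4πR²σT⁴. Equating and cancelling πR²:
T = ((1−a)S / 4σ)^(1/4) = (1620 / (4 × 5.67×10⁻⁸))^(1/4) = (7.13×10^9)^(1/4).
T = 291 K.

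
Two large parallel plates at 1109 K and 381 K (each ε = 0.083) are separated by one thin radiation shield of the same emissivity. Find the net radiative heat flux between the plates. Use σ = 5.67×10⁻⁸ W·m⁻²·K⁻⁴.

Each of the 2 gaps contributes resistance (2/ε − 1) = 2/0.083 − 1 = 23.10; total = 46.19.
q = σ(T₁⁴ − T₂⁴) / 46.19 = 5.67×10⁻⁸ × 1.49×10^12 / 46.19 = 1830 W/m².

q ≈ 1830 W/m²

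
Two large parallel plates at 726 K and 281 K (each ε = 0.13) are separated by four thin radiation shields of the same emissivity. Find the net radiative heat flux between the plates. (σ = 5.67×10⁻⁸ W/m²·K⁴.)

q ≈ 214 W/m²

Each of the 5 gaps contributes resistance (2/ε − 1) = 2/0.13 − 1 = 14.38; total = 71.92.
q = σ(T₁⁴ − T₂⁴) / 71.92 = 5.67×10⁻⁸ × 2.72×10^11 / 71.92 = 214 W/m².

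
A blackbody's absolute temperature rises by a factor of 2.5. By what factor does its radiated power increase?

factor ≈ 39.1

P ∝ T⁴, so the power scales as (2.5)⁴ = 39.1.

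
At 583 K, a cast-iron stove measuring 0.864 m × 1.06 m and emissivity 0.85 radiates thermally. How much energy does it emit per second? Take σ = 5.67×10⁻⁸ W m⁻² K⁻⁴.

P ≈ 5100 W

A = 0.864 × 1.06 = 0.916 m².
P = εσAT⁴ = 0.85 × 5.67×10⁻⁸ × 0.916 × (583)⁴ = 0.85 × 5.67×10⁻⁸ × 0.916 × 1.16×10^11.
P = 5100 W.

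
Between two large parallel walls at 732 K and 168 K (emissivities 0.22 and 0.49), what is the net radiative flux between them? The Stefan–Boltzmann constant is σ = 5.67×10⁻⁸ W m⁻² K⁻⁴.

For two large parallel gray plates, q = σ(T₁⁴ − T₂⁴) / (1/ε₁ + 1/ε₂ − 1).
1/ε₁ + 1/ε₂ − 1 = 1/0.22 + 1/0.49 − 1 = 5.586.
T₁⁴ − T₂⁴ = 2.87×10^11 − 7.97×10^8 = 2.86×10^11 K⁴.
q = 5.67×10⁻⁸ × 2.86×10^11 / 5.586 = 2910 W/m².

q ≈ 2910 W/m²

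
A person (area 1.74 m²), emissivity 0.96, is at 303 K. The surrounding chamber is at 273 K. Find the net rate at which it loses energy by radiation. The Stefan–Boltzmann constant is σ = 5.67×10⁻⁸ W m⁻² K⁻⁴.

Q ≈ 272 W

Q = εσA(T⁴ − T_s⁴). T⁴ − T_s⁴ = (303)⁴ − (273)⁴ = 8.43×10^9 − 5.55×10^9 = 2.87×10^9 K⁴.
Q = 0.96 × 5.67×10⁻⁸ × 1.74 × 2.87×10^9 = 272 W.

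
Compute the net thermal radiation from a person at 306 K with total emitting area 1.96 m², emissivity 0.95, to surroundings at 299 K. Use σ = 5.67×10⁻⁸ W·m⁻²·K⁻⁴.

Q ≈ 81.8 W

Q = εσA(T⁴ − T_s⁴). T⁴ − T_s⁴ = (306)⁴ − (299)⁴ = 8.77×10^9 − 7.99×10^9 = 7.75×10^8 K⁴.
Q = 0.95 × 5.67×10⁻⁸ × 1.96 × 7.75×10^8 = 81.8 W.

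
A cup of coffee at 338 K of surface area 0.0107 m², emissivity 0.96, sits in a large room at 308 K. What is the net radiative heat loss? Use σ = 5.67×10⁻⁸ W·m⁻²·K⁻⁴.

Q = εσA(T⁴ − T_s⁴). T⁴ − T_s⁴ = (338)⁴ − (308)⁴ = 1.31×10^10 − 9.00×10^9 = 4.05×10^9 K⁴.
Q = 0.96 × 5.67×10⁻⁸ × 0.0107 × 4.05×10^9 = 2.36 W.

Q ≈ 2.36 W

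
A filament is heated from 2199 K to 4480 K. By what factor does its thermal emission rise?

ratio ≈ 17.2

P ∝ T⁴, so the ratio is (4480/2199)⁴ = (2.037)⁴ = 17.2.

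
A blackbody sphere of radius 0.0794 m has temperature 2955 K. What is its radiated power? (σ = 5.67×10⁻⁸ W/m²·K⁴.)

P ≈ 3.43×10^5 W

A = 4πr² = 4π × (0.0794)² = 0.0792 m².
P = σAT⁴ = 5.67×10⁻⁸ × 0.0792 × (2955)⁴ = 5.67×10⁻⁸ × 0.0792 × 7.62×10^13.
P = 3.43×10^5 W.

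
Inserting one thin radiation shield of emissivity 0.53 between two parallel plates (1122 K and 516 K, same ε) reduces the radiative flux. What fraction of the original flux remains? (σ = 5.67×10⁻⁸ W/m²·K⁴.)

With N identical shields there are N+1 = 2 gaps in series, each with the same radiative resistance, so the flux falls to 1/(N+1) of its unshielded value.

ratio ≈ 0.500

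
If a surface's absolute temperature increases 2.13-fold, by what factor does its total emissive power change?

factor ≈ 20.6

P ∝ T⁴, so the power scales as (2.13)⁴ = 20.6.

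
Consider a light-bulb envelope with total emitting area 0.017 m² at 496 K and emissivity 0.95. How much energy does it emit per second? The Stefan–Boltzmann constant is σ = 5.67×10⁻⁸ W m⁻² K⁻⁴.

P = εσAT⁴ = 0.95 × 5.67×10⁻⁸ × 0.0170 × (496)⁴ = 0.95 × 5.67×10⁻⁸ × 0.0170 × 6.05×10^10.
P = 55.4 W.

P ≈ 55.4 W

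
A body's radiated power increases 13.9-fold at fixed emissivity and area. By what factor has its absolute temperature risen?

P ∝ T⁴ ⇒ T ∝ P^(1/4), so T scales by (13.9)^(1/4) = 1.93.

factor ≈ 1.93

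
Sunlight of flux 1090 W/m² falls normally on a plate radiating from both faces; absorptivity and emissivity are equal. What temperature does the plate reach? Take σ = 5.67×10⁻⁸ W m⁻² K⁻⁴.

Absorbed flux αS = emitted flux 2εσT⁴ per unit area; with α = ε this gives T = (S/2σ)^(1/4).
T = (1090 / (2 × 5.67×10⁻⁸))^(1/4) = (9.61×10^9)^(1/4).
T = 313 K.

T ≈ 313 K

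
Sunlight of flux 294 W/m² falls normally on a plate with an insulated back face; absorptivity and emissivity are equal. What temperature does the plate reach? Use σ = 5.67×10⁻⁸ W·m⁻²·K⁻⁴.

T ≈ 268 K

Absorbed flux αS = emitted flux εσT⁴ (one radiating face); with α = ε, T = (S/σ)^(1/4).
T = (294 / 5.67×10⁻⁸)^(1/4) = (5.19×10^9)^(1/4).
T = 268 K.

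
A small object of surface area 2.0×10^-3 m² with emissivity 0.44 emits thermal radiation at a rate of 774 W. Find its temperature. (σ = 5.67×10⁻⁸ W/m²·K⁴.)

T ≈ 1980 K

From P = εσAT⁴, T = (P / εσA)^(1/4) = (774 / (0.44 × 5.67×10⁻⁸ × 2.00×10^-3))^(1/4).
T = (1.55×10^13)^(1/4) = 1980 K.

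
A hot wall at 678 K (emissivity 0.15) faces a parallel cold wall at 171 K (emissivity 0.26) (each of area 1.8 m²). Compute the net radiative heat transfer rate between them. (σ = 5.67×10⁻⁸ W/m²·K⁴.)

For two large parallel gray plates, q = σ(T₁⁴ − T₂⁴) / (1/ε₁ + 1/ε₂ − 1).
1/ε₁ + 1/ε₂ − 1 = 1/0.15 + 1/0.26 − 1 = 9.513.
T₁⁴ − T₂⁴ = 2.11×10^11 − 8.55×10^8 = 2.10×10^11 K⁴.
q = 5.67×10⁻⁸ × 2.10×10^11 / 9.513 = 1250 W/m².
Q = q·A = 1250 × 1.8 = 2260 W.

Q ≈ 2260 W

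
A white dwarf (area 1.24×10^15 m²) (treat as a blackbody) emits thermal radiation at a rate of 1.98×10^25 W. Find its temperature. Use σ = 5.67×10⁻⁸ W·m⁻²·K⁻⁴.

From P = σAT⁴, T = (P / σA)^(1/4) = (1.98×10^25 / (5.67×10⁻⁸ × 1.24×10^15))^(1/4).
T = (2.82×10^17)^(1/4) = 23000 K.

T ≈ 23000 K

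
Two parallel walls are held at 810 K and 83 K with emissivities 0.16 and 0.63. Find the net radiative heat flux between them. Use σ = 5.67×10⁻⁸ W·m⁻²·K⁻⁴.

For two large parallel gray plates, q = σ(T₁⁴ − T₂⁴) / (1/ε₁ + 1/ε₂ − 1).
1/ε₁ + 1/ε₂ − 1 = 1/0.16 + 1/0.63 − 1 = 6.837.
T₁⁴ − T₂⁴ = 4.30×10^11 − 4.75×10^7 = 4.30×10^11 K⁴.
q = 5.67×10⁻⁸ × 4.30×10^11 / 6.837 = 3570 W/m².

q ≈ 3570 W/m²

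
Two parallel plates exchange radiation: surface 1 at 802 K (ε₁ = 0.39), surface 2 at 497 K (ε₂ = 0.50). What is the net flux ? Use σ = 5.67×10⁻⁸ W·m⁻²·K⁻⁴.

For two large parallel gray plates, q = σ(T₁⁴ − T₂⁴) / (1/ε₁ + 1/ε₂ − 1).
1/ε₁ + 1/ε₂ − 1 = 1/0.39 + 1/0.50 − 1 = 3.564.
T₁⁴ − T₂⁴ = 4.14×10^11 − 6.10×10^10 = 3.53×10^11 K⁴.
q = 5.67×10⁻⁸ × 3.53×10^11 / 3.564 = 5610 W/m².

q ≈ 5610 W/m²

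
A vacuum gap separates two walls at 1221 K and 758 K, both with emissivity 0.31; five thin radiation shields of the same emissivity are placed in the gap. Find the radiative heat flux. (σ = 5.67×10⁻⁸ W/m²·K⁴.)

Each of the 6 gaps contributes resistance (2/ε − 1) = 2/0.31 − 1 = 5.452; total = 32.71.
q = σ(T₁⁴ − T₂⁴) / 32.71 = 5.67×10⁻⁸ × 1.89×10^12 / 32.71 = 3280 W/m².

q ≈ 3280 W/m²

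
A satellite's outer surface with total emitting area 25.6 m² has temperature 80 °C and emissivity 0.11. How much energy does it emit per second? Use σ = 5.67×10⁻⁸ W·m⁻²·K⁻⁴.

P ≈ 2480 W

80 °C = 353 K.
P = εσAT⁴ = 0.11 × 5.67×10⁻⁸ × 25.6 × (353)⁴ = 0.11 × 5.67×10⁻⁸ × 25.6 × 1.55×10^10.
P = 2480 W.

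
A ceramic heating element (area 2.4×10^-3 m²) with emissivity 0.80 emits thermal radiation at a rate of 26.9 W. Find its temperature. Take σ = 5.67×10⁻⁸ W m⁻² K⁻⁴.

T ≈ 705 K

From P = εσAT⁴, T = (P / εσA)^(1/4) = (26.9 / (0.80 × 5.67×10⁻⁸ × 2.40×10^-3))^(1/4).
T = (2.47×10^11)^(1/4) = 705 K.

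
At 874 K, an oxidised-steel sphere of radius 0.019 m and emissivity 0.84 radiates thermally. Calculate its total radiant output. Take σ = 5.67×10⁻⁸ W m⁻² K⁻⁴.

P ≈ 126 W

A = 4πr² = 4π × (0.019)² = 4.54×10^-3 m².
Stefan–Boltzmann: P = εσAT⁴ = 0.84 × 5.67×10⁻⁸ × 4.54×10^-3 × (874)⁴ = 0.84 × 5.67×10⁻⁸ × 4.54×10^-3 × 5.84×10^11.
P = 126 W.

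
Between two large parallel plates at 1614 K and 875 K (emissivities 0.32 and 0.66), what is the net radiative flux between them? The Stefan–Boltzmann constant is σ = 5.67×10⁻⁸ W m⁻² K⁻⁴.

For two large parallel gray plates, q = σ(T₁⁴ − T₂⁴) / (1/ε₁ + 1/ε₂ − 1).
1/ε₁ + 1/ε₂ − 1 = 1/0.32 + 1/0.66 − 1 = 3.640.
T₁⁴ − T₂⁴ = 6.79×10^12 − 5.86×10^11 = 6.20×10^12 K⁴.
q = 5.67×10⁻⁸ × 6.20×10^12 / 3.640 = 96600 W/m².

q ≈ 96600 W/m²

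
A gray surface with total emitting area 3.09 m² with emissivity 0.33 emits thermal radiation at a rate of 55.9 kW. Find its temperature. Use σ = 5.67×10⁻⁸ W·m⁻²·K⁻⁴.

T ≈ 992 K

From P = εσAT⁴, T = (P / εσA)^(1/4) = (55900 / (0.33 × 5.67×10⁻⁸ × 3.09))^(1/4).
T = (9.67×10^11)^(1/4) = 992 K.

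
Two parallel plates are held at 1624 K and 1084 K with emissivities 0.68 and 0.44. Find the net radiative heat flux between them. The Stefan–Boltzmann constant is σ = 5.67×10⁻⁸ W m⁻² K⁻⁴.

q ≈ 1.15×10^5 W/m²

For two large parallel gray plates, q = σ(T₁⁴ − T₂⁴) / (1/ε₁ + 1/ε₂ − 1).
1/ε₁ + 1/ε₂ − 1 = 1/0.68 + 1/0.44 − 1 = 2.743.
T₁⁴ − T₂⁴ = 6.96×10^12 − 1.38×10^12 = 5.57×10^12 K⁴.
q = 5.67×10⁻⁸ × 5.57×10^12 / 2.743 = 1.15×10^5 W/m².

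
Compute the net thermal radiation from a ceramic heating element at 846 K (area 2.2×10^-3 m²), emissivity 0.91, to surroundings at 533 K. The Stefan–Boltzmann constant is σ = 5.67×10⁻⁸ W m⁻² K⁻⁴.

Q = εσA(T⁴ − T_s⁴). T⁴ − T_s⁴ = (846)⁴ − (533)⁴ = 5.12×10^11 − 8.07×10^10 = 4.32×10^11 K⁴.
Q = 0.91 × 5.67×10⁻⁸ × 2.20×10^-3 × 4.32×10^11 = 49.0 W.

Q ≈ 49.0 W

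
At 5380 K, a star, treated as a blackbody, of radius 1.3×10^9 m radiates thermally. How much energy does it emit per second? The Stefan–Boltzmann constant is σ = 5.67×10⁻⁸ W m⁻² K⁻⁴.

P ≈ 1.01×10^27 W

A = 4πr² = 4π × (1.3×10^9)² = 2.12×10^19 m².
P = σAT⁴ = 5.67×10⁻⁸ × 2.12×10^19 × (5380)⁴ = 5.67×10⁻⁸ × 2.12×10^19 × 8.38×10^14.
P = 1.01×10^27 W.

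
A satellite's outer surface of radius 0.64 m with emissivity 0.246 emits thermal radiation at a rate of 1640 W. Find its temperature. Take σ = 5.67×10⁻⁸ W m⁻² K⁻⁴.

T ≈ 389 K

A = 4πr² = 4π × (0.64)² = 5.15 m².
From P = εσAT⁴, T = (P / εσA)^(1/4) = (1640 / (0.246 × 5.67×10⁻⁸ × 5.15))^(1/4).
T = (2.28×10^10)^(1/4) = 389 K.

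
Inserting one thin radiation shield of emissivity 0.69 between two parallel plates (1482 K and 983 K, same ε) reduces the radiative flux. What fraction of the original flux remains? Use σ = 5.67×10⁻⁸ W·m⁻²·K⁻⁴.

ratio ≈ 0.500

With N identical shields there are N+1 = 2 gaps in series, each with the same radiative resistance, so the flux falls to 1/(N+1) of its unshielded value.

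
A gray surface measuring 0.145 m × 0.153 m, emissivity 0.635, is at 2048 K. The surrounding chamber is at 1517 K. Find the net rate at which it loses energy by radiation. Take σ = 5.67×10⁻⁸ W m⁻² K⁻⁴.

A = 0.145 × 0.153 = 0.0222 m².
Q = εσA(T⁴ − T_s⁴). T⁴ − T_s⁴ = (2048)⁴ − (1517)⁴ = 1.76×10^13 − 5.30×10^12 = 1.23×10^13 K⁴.
Q = 0.635 × 5.67×10⁻⁸ × 0.0222 × 1.23×10^13 = 9820 W.

Q ≈ 9820 W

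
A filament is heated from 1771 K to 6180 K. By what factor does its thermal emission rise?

P ∝ T⁴, so the ratio is (6180/1771)⁴ = (3.490)⁴ = 148.

ratio ≈ 148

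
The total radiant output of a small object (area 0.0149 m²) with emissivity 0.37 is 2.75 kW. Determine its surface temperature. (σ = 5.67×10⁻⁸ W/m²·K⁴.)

T ≈ 1720 K

From P = εσAT⁴, T = (P / εσA)^(1/4) = (2750 / (0.37 × 5.67×10⁻⁸ × 0.0149))^(1/4).
T = (8.80×10^12)^(1/4) = 1720 K.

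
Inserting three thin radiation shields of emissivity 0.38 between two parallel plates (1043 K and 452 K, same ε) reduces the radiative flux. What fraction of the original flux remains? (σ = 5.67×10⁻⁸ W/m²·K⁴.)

With N identical shields there are N+1 = 4 gaps in series, each with the same radiative resistance, so the flux falls to 1/(N+1) of its unshielded value.

ratio ≈ 0.250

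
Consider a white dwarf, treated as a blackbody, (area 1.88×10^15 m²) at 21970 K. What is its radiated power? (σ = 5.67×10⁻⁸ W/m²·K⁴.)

P ≈ 2.48×10^25 W

P = σAT⁴ = 5.67×10⁻⁸ × 1.88×10^15 × (21970)⁴ = 5.67×10⁻⁸ × 1.88×10^15 × 2.33×10^17.
P = 2.48×10^25 W.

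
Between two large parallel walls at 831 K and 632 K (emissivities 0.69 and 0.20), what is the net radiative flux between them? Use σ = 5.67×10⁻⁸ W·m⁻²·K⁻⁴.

q ≈ 3300 W/m²

For two large parallel gray plates, q = σ(T₁⁴ − T₂⁴) / (1/ε₁ + 1/ε₂ − 1).
1/ε₁ + 1/ε₂ − 1 = 1/0.69 + 1/0.20 − 1 = 5.449.
T₁⁴ − T₂⁴ = 4.77×10^11 − 1.60×10^11 = 3.17×10^11 K⁴.
q = 5.67×10⁻⁸ × 3.17×10^11 / 5.449 = 3300 W/m².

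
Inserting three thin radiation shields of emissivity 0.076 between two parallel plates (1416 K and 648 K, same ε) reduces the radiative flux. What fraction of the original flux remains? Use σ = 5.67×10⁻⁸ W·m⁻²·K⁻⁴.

With N identical shields there are N+1 = 4 gaps in series, each with the same radiative resistance, so the flux falls to 1/(N+1) of its unshielded value.

ratio ≈ 0.250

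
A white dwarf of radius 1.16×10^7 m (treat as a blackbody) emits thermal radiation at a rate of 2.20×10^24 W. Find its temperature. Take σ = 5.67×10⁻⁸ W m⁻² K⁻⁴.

A = 4πr² = 4π × (1.16×10^7)² = 1.69×10^15 m².
From P = σAT⁴, T = (P / σA)^(1/4) = (2.20×10^24 / (5.67×10⁻⁸ × 1.69×10^15))^(1/4).
T = (2.29×10^16)^(1/4) = 12300 K.

T ≈ 12300 K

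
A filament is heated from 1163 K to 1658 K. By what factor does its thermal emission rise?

P ∝ T⁴, so the ratio is (1658/1163)⁴ = (1.426)⁴ = 4.13.

ratio ≈ 4.13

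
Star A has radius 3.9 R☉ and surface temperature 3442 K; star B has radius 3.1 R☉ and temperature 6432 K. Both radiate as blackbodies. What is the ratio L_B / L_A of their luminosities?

L = 4πR²σT⁴ ∝ R²T⁴, so L_B/L_A = (3.1/3.9)² × (6432/3442)⁴ = 0.632 × 12.2 = 7.70.

L_B/L_A ≈ 7.70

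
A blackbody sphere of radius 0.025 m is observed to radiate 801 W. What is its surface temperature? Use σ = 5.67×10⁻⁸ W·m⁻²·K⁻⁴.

A = 4πr² = 4π × (0.025)² = 7.85×10^-3 m².
From P = σAT⁴, T = (P / σA)^(1/4) = (801 / (5.67×10⁻⁸ × 7.85×10^-3))^(1/4).
T = (1.80×10^12)^(1/4) = 1160 K.

T ≈ 1160 K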